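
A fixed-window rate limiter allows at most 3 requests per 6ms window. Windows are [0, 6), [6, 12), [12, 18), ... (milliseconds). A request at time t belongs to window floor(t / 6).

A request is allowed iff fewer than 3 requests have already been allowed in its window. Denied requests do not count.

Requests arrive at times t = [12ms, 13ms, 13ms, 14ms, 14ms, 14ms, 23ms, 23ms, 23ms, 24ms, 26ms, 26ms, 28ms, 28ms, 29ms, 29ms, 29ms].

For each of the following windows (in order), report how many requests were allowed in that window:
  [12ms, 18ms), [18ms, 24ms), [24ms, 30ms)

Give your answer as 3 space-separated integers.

Processing requests:
  req#1 t=12ms (window 2): ALLOW
  req#2 t=13ms (window 2): ALLOW
  req#3 t=13ms (window 2): ALLOW
  req#4 t=14ms (window 2): DENY
  req#5 t=14ms (window 2): DENY
  req#6 t=14ms (window 2): DENY
  req#7 t=23ms (window 3): ALLOW
  req#8 t=23ms (window 3): ALLOW
  req#9 t=23ms (window 3): ALLOW
  req#10 t=24ms (window 4): ALLOW
  req#11 t=26ms (window 4): ALLOW
  req#12 t=26ms (window 4): ALLOW
  req#13 t=28ms (window 4): DENY
  req#14 t=28ms (window 4): DENY
  req#15 t=29ms (window 4): DENY
  req#16 t=29ms (window 4): DENY
  req#17 t=29ms (window 4): DENY

Allowed counts by window: 3 3 3

Answer: 3 3 3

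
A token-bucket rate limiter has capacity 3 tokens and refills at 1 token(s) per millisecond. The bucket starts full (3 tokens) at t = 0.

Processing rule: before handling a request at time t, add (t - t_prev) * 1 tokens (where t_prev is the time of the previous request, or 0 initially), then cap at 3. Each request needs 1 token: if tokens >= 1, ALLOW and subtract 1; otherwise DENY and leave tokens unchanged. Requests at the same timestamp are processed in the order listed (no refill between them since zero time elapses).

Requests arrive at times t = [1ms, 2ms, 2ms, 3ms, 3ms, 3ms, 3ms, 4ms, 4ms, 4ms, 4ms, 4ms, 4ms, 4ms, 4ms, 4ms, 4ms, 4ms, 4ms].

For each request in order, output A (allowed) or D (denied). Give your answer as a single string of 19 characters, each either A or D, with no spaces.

Simulating step by step:
  req#1 t=1ms: ALLOW
  req#2 t=2ms: ALLOW
  req#3 t=2ms: ALLOW
  req#4 t=3ms: ALLOW
  req#5 t=3ms: ALLOW
  req#6 t=3ms: DENY
  req#7 t=3ms: DENY
  req#8 t=4ms: ALLOW
  req#9 t=4ms: DENY
  req#10 t=4ms: DENY
  req#11 t=4ms: DENY
  req#12 t=4ms: DENY
  req#13 t=4ms: DENY
  req#14 t=4ms: DENY
  req#15 t=4ms: DENY
  req#16 t=4ms: DENY
  req#17 t=4ms: DENY
  req#18 t=4ms: DENY
  req#19 t=4ms: DENY

Answer: AAAAADDADDDDDDDDDDD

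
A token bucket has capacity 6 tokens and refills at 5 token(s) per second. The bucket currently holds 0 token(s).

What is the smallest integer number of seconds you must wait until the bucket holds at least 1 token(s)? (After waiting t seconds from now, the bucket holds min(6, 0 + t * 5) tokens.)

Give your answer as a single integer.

Need 0 + t * 5 >= 1, so t >= 1/5.
Smallest integer t = ceil(1/5) = 1.

Answer: 1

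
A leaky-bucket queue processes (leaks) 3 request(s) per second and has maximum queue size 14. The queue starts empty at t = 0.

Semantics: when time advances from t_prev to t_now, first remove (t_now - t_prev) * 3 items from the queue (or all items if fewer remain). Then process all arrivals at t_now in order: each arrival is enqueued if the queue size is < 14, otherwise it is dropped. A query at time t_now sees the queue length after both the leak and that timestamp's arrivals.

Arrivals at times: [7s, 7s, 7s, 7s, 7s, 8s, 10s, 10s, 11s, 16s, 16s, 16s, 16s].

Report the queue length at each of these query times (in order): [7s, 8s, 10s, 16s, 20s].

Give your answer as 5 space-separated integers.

Answer: 5 3 2 4 0

Derivation:
Queue lengths at query times:
  query t=7s: backlog = 5
  query t=8s: backlog = 3
  query t=10s: backlog = 2
  query t=16s: backlog = 4
  query t=20s: backlog = 0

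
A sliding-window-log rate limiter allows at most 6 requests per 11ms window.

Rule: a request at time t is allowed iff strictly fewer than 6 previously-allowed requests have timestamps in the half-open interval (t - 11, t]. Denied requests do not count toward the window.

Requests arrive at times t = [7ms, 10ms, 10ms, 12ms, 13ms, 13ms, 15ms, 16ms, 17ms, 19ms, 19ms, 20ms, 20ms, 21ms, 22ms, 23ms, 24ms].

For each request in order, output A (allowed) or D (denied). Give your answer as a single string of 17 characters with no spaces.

Answer: AAAAAADDDADDDAAAA

Derivation:
Tracking allowed requests in the window:
  req#1 t=7ms: ALLOW
  req#2 t=10ms: ALLOW
  req#3 t=10ms: ALLOW
  req#4 t=12ms: ALLOW
  req#5 t=13ms: ALLOW
  req#6 t=13ms: ALLOW
  req#7 t=15ms: DENY
  req#8 t=16ms: DENY
  req#9 t=17ms: DENY
  req#10 t=19ms: ALLOW
  req#11 t=19ms: DENY
  req#12 t=20ms: DENY
  req#13 t=20ms: DENY
  req#14 t=21ms: ALLOW
  req#15 t=22ms: ALLOW
  req#16 t=23ms: ALLOW
  req#17 t=24ms: ALLOW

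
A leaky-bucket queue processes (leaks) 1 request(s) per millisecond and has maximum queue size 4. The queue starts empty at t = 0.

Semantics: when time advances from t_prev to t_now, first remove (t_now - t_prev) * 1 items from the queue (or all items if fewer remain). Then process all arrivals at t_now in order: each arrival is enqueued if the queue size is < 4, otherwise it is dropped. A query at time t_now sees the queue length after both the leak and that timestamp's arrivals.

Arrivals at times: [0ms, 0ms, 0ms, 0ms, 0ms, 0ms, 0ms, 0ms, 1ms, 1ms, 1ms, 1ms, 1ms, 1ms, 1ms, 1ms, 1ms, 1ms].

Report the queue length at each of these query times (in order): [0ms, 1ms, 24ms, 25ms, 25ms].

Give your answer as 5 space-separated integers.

Queue lengths at query times:
  query t=0ms: backlog = 4
  query t=1ms: backlog = 4
  query t=24ms: backlog = 0
  query t=25ms: backlog = 0
  query t=25ms: backlog = 0

Answer: 4 4 0 0 0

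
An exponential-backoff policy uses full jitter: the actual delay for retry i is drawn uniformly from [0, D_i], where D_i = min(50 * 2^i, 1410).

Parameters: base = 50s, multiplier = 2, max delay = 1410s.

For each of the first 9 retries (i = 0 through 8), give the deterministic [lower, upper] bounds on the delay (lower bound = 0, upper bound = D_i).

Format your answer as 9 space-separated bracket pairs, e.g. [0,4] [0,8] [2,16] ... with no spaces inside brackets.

Answer: [0,50] [0,100] [0,200] [0,400] [0,800] [0,1410] [0,1410] [0,1410] [0,1410]

Derivation:
Computing bounds per retry:
  i=0: D_i=min(50*2^0,1410)=50, bounds=[0,50]
  i=1: D_i=min(50*2^1,1410)=100, bounds=[0,100]
  i=2: D_i=min(50*2^2,1410)=200, bounds=[0,200]
  i=3: D_i=min(50*2^3,1410)=400, bounds=[0,400]
  i=4: D_i=min(50*2^4,1410)=800, bounds=[0,800]
  i=5: D_i=min(50*2^5,1410)=1410, bounds=[0,1410]
  i=6: D_i=min(50*2^6,1410)=1410, bounds=[0,1410]
  i=7: D_i=min(50*2^7,1410)=1410, bounds=[0,1410]
  i=8: D_i=min(50*2^8,1410)=1410, bounds=[0,1410]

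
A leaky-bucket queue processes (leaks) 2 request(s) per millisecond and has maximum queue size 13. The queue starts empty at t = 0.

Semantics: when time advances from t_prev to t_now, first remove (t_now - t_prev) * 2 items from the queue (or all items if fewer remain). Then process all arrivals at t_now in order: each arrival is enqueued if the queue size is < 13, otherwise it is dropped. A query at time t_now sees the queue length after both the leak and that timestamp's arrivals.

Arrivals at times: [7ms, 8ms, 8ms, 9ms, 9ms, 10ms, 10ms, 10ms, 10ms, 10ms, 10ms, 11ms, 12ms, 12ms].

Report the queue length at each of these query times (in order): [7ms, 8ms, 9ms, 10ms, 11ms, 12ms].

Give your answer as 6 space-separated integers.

Answer: 1 2 2 6 5 5

Derivation:
Queue lengths at query times:
  query t=7ms: backlog = 1
  query t=8ms: backlog = 2
  query t=9ms: backlog = 2
  query t=10ms: backlog = 6
  query t=11ms: backlog = 5
  query t=12ms: backlog = 5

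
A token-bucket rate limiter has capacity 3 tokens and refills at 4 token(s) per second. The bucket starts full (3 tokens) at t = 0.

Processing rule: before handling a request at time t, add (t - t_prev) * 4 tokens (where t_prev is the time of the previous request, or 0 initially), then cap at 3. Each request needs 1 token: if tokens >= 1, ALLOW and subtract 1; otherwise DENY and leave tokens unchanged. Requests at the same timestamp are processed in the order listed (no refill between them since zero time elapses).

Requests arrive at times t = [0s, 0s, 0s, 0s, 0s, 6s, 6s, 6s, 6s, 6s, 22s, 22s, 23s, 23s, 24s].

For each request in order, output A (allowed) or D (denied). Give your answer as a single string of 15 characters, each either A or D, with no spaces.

Answer: AAADDAAADDAAAAA

Derivation:
Simulating step by step:
  req#1 t=0s: ALLOW
  req#2 t=0s: ALLOW
  req#3 t=0s: ALLOW
  req#4 t=0s: DENY
  req#5 t=0s: DENY
  req#6 t=6s: ALLOW
  req#7 t=6s: ALLOW
  req#8 t=6s: ALLOW
  req#9 t=6s: DENY
  req#10 t=6s: DENY
  req#11 t=22s: ALLOW
  req#12 t=22s: ALLOW
  req#13 t=23s: ALLOW
  req#14 t=23s: ALLOW
  req#15 t=24s: ALLOW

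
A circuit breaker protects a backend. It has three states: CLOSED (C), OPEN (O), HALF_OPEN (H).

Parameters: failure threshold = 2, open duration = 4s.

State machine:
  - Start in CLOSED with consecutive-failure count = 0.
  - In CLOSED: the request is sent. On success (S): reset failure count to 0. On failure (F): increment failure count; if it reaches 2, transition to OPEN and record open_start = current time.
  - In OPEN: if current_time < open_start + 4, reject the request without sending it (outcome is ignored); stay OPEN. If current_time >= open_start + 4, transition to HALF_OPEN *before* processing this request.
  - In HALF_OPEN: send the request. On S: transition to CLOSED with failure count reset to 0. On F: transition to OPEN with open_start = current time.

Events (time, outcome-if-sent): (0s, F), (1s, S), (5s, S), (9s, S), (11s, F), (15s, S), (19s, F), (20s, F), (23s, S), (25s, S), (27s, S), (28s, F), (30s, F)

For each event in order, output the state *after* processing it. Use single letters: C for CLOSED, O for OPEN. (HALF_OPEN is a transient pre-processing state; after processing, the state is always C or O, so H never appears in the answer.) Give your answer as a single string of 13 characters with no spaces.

State after each event:
  event#1 t=0s outcome=F: state=CLOSED
  event#2 t=1s outcome=S: state=CLOSED
  event#3 t=5s outcome=S: state=CLOSED
  event#4 t=9s outcome=S: state=CLOSED
  event#5 t=11s outcome=F: state=CLOSED
  event#6 t=15s outcome=S: state=CLOSED
  event#7 t=19s outcome=F: state=CLOSED
  event#8 t=20s outcome=F: state=OPEN
  event#9 t=23s outcome=S: state=OPEN
  event#10 t=25s outcome=S: state=CLOSED
  event#11 t=27s outcome=S: state=CLOSED
  event#12 t=28s outcome=F: state=CLOSED
  event#13 t=30s outcome=F: state=OPEN

Answer: CCCCCCCOOCCCO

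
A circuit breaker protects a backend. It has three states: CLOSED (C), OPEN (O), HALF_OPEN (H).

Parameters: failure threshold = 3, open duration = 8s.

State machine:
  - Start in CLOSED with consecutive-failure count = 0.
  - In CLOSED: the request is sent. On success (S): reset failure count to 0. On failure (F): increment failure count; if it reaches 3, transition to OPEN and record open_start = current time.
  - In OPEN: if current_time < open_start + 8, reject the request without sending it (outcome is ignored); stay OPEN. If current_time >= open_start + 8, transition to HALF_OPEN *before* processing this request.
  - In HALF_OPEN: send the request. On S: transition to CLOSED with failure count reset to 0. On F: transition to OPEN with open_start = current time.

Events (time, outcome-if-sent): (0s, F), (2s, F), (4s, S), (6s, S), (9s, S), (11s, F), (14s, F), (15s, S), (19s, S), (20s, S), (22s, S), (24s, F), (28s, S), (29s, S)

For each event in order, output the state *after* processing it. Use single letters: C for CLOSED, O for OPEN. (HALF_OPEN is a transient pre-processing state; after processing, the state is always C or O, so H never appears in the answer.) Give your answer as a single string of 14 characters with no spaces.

State after each event:
  event#1 t=0s outcome=F: state=CLOSED
  event#2 t=2s outcome=F: state=CLOSED
  event#3 t=4s outcome=S: state=CLOSED
  event#4 t=6s outcome=S: state=CLOSED
  event#5 t=9s outcome=S: state=CLOSED
  event#6 t=11s outcome=F: state=CLOSED
  event#7 t=14s outcome=F: state=CLOSED
  event#8 t=15s outcome=S: state=CLOSED
  event#9 t=19s outcome=S: state=CLOSED
  event#10 t=20s outcome=S: state=CLOSED
  event#11 t=22s outcome=S: state=CLOSED
  event#12 t=24s outcome=F: state=CLOSED
  event#13 t=28s outcome=S: state=CLOSED
  event#14 t=29s outcome=S: state=CLOSED

Answer: CCCCCCCCCCCCCC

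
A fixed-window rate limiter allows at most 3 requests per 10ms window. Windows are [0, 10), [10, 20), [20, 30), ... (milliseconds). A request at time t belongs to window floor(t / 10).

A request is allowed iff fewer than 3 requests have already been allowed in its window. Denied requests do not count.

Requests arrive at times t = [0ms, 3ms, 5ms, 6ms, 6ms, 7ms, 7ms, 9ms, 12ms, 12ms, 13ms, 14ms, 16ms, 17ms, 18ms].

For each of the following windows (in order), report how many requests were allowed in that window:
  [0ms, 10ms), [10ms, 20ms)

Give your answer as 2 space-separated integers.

Processing requests:
  req#1 t=0ms (window 0): ALLOW
  req#2 t=3ms (window 0): ALLOW
  req#3 t=5ms (window 0): ALLOW
  req#4 t=6ms (window 0): DENY
  req#5 t=6ms (window 0): DENY
  req#6 t=7ms (window 0): DENY
  req#7 t=7ms (window 0): DENY
  req#8 t=9ms (window 0): DENY
  req#9 t=12ms (window 1): ALLOW
  req#10 t=12ms (window 1): ALLOW
  req#11 t=13ms (window 1): ALLOW
  req#12 t=14ms (window 1): DENY
  req#13 t=16ms (window 1): DENY
  req#14 t=17ms (window 1): DENY
  req#15 t=18ms (window 1): DENY

Allowed counts by window: 3 3

Answer: 3 3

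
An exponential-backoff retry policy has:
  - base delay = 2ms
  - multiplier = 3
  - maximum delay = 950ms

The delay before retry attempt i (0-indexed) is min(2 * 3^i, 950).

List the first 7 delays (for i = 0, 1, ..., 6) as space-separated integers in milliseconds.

Answer: 2 6 18 54 162 486 950

Derivation:
Computing each delay:
  i=0: min(2*3^0, 950) = 2
  i=1: min(2*3^1, 950) = 6
  i=2: min(2*3^2, 950) = 18
  i=3: min(2*3^3, 950) = 54
  i=4: min(2*3^4, 950) = 162
  i=5: min(2*3^5, 950) = 486
  i=6: min(2*3^6, 950) = 950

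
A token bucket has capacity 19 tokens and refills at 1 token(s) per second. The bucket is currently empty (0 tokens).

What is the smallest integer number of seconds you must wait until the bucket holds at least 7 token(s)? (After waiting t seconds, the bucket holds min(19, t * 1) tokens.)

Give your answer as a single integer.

Need t * 1 >= 7, so t >= 7/1.
Smallest integer t = ceil(7/1) = 7.

Answer: 7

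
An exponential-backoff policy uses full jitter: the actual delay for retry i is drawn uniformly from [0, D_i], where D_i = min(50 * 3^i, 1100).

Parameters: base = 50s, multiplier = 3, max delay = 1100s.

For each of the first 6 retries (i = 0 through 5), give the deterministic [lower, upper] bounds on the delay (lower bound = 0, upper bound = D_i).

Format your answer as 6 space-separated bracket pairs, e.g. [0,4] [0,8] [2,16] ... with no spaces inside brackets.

Computing bounds per retry:
  i=0: D_i=min(50*3^0,1100)=50, bounds=[0,50]
  i=1: D_i=min(50*3^1,1100)=150, bounds=[0,150]
  i=2: D_i=min(50*3^2,1100)=450, bounds=[0,450]
  i=3: D_i=min(50*3^3,1100)=1100, bounds=[0,1100]
  i=4: D_i=min(50*3^4,1100)=1100, bounds=[0,1100]
  i=5: D_i=min(50*3^5,1100)=1100, bounds=[0,1100]

Answer: [0,50] [0,150] [0,450] [0,1100] [0,1100] [0,1100]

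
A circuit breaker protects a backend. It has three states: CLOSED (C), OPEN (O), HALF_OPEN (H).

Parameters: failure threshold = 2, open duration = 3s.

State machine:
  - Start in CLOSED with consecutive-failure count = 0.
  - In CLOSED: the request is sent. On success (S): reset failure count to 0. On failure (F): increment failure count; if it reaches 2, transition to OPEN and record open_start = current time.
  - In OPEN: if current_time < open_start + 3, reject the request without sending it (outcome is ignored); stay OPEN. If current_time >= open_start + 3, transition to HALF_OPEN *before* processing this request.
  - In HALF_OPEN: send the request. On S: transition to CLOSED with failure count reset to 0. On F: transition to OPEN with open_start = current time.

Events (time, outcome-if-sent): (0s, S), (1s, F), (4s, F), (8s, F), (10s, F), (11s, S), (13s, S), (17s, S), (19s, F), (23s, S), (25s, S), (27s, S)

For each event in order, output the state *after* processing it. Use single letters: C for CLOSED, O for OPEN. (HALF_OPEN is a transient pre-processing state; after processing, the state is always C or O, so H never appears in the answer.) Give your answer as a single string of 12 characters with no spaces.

State after each event:
  event#1 t=0s outcome=S: state=CLOSED
  event#2 t=1s outcome=F: state=CLOSED
  event#3 t=4s outcome=F: state=OPEN
  event#4 t=8s outcome=F: state=OPEN
  event#5 t=10s outcome=F: state=OPEN
  event#6 t=11s outcome=S: state=CLOSED
  event#7 t=13s outcome=S: state=CLOSED
  event#8 t=17s outcome=S: state=CLOSED
  event#9 t=19s outcome=F: state=CLOSED
  event#10 t=23s outcome=S: state=CLOSED
  event#11 t=25s outcome=S: state=CLOSED
  event#12 t=27s outcome=S: state=CLOSED

Answer: CCOOOCCCCCCC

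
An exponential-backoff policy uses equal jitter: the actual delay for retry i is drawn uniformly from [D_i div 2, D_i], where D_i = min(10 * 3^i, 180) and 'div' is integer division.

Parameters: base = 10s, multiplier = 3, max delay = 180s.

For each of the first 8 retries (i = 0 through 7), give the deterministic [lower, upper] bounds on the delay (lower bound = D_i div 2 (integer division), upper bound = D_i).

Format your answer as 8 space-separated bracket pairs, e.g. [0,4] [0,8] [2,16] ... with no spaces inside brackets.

Answer: [5,10] [15,30] [45,90] [90,180] [90,180] [90,180] [90,180] [90,180]

Derivation:
Computing bounds per retry:
  i=0: D_i=min(10*3^0,180)=10, bounds=[5,10]
  i=1: D_i=min(10*3^1,180)=30, bounds=[15,30]
  i=2: D_i=min(10*3^2,180)=90, bounds=[45,90]
  i=3: D_i=min(10*3^3,180)=180, bounds=[90,180]
  i=4: D_i=min(10*3^4,180)=180, bounds=[90,180]
  i=5: D_i=min(10*3^5,180)=180, bounds=[90,180]
  i=6: D_i=min(10*3^6,180)=180, bounds=[90,180]
  i=7: D_i=min(10*3^7,180)=180, bounds=[90,180]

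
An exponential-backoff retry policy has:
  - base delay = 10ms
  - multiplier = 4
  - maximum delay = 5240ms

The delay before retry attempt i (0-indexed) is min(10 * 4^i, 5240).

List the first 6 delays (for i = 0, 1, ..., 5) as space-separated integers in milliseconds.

Answer: 10 40 160 640 2560 5240

Derivation:
Computing each delay:
  i=0: min(10*4^0, 5240) = 10
  i=1: min(10*4^1, 5240) = 40
  i=2: min(10*4^2, 5240) = 160
  i=3: min(10*4^3, 5240) = 640
  i=4: min(10*4^4, 5240) = 2560
  i=5: min(10*4^5, 5240) = 5240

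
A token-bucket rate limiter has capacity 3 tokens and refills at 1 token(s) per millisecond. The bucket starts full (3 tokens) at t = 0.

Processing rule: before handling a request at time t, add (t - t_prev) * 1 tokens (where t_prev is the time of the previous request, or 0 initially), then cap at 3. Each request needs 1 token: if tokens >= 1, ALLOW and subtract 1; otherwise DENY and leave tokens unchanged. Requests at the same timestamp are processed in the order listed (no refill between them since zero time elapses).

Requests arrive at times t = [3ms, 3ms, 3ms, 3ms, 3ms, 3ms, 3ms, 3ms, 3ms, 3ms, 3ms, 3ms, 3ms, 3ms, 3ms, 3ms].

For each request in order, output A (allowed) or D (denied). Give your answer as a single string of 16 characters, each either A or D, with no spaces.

Simulating step by step:
  req#1 t=3ms: ALLOW
  req#2 t=3ms: ALLOW
  req#3 t=3ms: ALLOW
  req#4 t=3ms: DENY
  req#5 t=3ms: DENY
  req#6 t=3ms: DENY
  req#7 t=3ms: DENY
  req#8 t=3ms: DENY
  req#9 t=3ms: DENY
  req#10 t=3ms: DENY
  req#11 t=3ms: DENY
  req#12 t=3ms: DENY
  req#13 t=3ms: DENY
  req#14 t=3ms: DENY
  req#15 t=3ms: DENY
  req#16 t=3ms: DENY

Answer: AAADDDDDDDDDDDDD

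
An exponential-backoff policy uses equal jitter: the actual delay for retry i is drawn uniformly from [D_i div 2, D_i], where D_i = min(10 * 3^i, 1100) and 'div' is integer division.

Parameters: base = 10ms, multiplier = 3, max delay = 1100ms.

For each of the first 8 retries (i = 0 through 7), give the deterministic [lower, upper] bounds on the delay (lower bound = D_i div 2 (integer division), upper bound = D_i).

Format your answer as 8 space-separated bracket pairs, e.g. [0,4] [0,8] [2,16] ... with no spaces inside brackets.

Answer: [5,10] [15,30] [45,90] [135,270] [405,810] [550,1100] [550,1100] [550,1100]

Derivation:
Computing bounds per retry:
  i=0: D_i=min(10*3^0,1100)=10, bounds=[5,10]
  i=1: D_i=min(10*3^1,1100)=30, bounds=[15,30]
  i=2: D_i=min(10*3^2,1100)=90, bounds=[45,90]
  i=3: D_i=min(10*3^3,1100)=270, bounds=[135,270]
  i=4: D_i=min(10*3^4,1100)=810, bounds=[405,810]
  i=5: D_i=min(10*3^5,1100)=1100, bounds=[550,1100]
  i=6: D_i=min(10*3^6,1100)=1100, bounds=[550,1100]
  i=7: D_i=min(10*3^7,1100)=1100, bounds=[550,1100]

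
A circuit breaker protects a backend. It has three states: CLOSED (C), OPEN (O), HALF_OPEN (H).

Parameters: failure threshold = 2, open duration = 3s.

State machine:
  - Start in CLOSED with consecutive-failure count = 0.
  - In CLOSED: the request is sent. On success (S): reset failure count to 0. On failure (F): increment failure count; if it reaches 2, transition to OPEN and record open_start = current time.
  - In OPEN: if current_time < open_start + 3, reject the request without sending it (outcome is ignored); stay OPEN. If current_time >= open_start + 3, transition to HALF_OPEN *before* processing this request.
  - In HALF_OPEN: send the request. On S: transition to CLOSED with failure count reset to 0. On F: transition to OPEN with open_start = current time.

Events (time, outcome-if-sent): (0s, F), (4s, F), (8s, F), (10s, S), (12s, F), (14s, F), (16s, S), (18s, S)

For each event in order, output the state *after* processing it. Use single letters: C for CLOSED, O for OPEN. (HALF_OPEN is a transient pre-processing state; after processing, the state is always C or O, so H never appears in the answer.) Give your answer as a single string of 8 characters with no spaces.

State after each event:
  event#1 t=0s outcome=F: state=CLOSED
  event#2 t=4s outcome=F: state=OPEN
  event#3 t=8s outcome=F: state=OPEN
  event#4 t=10s outcome=S: state=OPEN
  event#5 t=12s outcome=F: state=OPEN
  event#6 t=14s outcome=F: state=OPEN
  event#7 t=16s outcome=S: state=CLOSED
  event#8 t=18s outcome=S: state=CLOSED

Answer: COOOOOCC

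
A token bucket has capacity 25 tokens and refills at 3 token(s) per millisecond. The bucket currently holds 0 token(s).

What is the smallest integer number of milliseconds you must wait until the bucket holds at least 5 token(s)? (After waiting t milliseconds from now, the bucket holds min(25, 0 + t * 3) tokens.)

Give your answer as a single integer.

Answer: 2

Derivation:
Need 0 + t * 3 >= 5, so t >= 5/3.
Smallest integer t = ceil(5/3) = 2.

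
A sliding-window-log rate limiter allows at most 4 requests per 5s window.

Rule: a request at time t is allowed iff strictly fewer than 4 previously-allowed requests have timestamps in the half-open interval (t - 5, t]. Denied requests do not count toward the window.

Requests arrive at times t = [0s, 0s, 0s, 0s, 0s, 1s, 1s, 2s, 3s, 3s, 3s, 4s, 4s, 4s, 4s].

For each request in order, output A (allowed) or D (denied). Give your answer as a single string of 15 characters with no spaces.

Tracking allowed requests in the window:
  req#1 t=0s: ALLOW
  req#2 t=0s: ALLOW
  req#3 t=0s: ALLOW
  req#4 t=0s: ALLOW
  req#5 t=0s: DENY
  req#6 t=1s: DENY
  req#7 t=1s: DENY
  req#8 t=2s: DENY
  req#9 t=3s: DENY
  req#10 t=3s: DENY
  req#11 t=3s: DENY
  req#12 t=4s: DENY
  req#13 t=4s: DENY
  req#14 t=4s: DENY
  req#15 t=4s: DENY

Answer: AAAADDDDDDDDDDD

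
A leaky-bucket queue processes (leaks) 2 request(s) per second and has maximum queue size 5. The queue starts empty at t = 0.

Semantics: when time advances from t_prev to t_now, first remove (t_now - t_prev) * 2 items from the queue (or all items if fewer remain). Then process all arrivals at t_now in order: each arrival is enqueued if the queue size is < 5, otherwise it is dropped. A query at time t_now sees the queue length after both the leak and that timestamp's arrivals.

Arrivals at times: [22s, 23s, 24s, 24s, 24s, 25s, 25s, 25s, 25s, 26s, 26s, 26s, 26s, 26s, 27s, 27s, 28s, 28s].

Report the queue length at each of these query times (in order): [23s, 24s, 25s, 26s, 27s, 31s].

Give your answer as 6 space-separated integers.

Answer: 1 3 5 5 5 0

Derivation:
Queue lengths at query times:
  query t=23s: backlog = 1
  query t=24s: backlog = 3
  query t=25s: backlog = 5
  query t=26s: backlog = 5
  query t=27s: backlog = 5
  query t=31s: backlog = 0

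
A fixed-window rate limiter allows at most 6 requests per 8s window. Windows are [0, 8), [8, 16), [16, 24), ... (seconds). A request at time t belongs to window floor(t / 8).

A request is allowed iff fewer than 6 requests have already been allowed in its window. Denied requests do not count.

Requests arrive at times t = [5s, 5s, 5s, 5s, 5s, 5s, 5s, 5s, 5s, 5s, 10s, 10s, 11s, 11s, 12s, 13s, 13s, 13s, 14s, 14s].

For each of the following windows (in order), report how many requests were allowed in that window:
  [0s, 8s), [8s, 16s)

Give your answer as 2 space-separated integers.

Answer: 6 6

Derivation:
Processing requests:
  req#1 t=5s (window 0): ALLOW
  req#2 t=5s (window 0): ALLOW
  req#3 t=5s (window 0): ALLOW
  req#4 t=5s (window 0): ALLOW
  req#5 t=5s (window 0): ALLOW
  req#6 t=5s (window 0): ALLOW
  req#7 t=5s (window 0): DENY
  req#8 t=5s (window 0): DENY
  req#9 t=5s (window 0): DENY
  req#10 t=5s (window 0): DENY
  req#11 t=10s (window 1): ALLOW
  req#12 t=10s (window 1): ALLOW
  req#13 t=11s (window 1): ALLOW
  req#14 t=11s (window 1): ALLOW
  req#15 t=12s (window 1): ALLOW
  req#16 t=13s (window 1): ALLOW
  req#17 t=13s (window 1): DENY
  req#18 t=13s (window 1): DENY
  req#19 t=14s (window 1): DENY
  req#20 t=14s (window 1): DENY

Allowed counts by window: 6 6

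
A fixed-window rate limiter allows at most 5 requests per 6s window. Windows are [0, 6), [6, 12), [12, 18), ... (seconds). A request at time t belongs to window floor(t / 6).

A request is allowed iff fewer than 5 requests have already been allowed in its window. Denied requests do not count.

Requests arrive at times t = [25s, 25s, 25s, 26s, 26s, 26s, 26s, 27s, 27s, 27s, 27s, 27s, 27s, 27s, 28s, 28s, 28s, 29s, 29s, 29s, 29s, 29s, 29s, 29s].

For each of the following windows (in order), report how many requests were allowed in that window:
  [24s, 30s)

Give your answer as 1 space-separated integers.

Processing requests:
  req#1 t=25s (window 4): ALLOW
  req#2 t=25s (window 4): ALLOW
  req#3 t=25s (window 4): ALLOW
  req#4 t=26s (window 4): ALLOW
  req#5 t=26s (window 4): ALLOW
  req#6 t=26s (window 4): DENY
  req#7 t=26s (window 4): DENY
  req#8 t=27s (window 4): DENY
  req#9 t=27s (window 4): DENY
  req#10 t=27s (window 4): DENY
  req#11 t=27s (window 4): DENY
  req#12 t=27s (window 4): DENY
  req#13 t=27s (window 4): DENY
  req#14 t=27s (window 4): DENY
  req#15 t=28s (window 4): DENY
  req#16 t=28s (window 4): DENY
  req#17 t=28s (window 4): DENY
  req#18 t=29s (window 4): DENY
  req#19 t=29s (window 4): DENY
  req#20 t=29s (window 4): DENY
  req#21 t=29s (window 4): DENY
  req#22 t=29s (window 4): DENY
  req#23 t=29s (window 4): DENY
  req#24 t=29s (window 4): DENY

Allowed counts by window: 5

Answer: 5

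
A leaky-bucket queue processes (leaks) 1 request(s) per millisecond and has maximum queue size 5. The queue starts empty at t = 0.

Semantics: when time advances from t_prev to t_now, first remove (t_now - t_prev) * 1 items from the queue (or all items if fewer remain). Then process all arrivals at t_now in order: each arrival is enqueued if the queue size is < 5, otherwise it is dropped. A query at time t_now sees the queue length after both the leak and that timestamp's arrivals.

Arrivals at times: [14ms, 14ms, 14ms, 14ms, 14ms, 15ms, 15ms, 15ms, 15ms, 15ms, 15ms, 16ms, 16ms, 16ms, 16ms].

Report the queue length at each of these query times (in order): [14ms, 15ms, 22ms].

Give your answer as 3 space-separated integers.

Queue lengths at query times:
  query t=14ms: backlog = 5
  query t=15ms: backlog = 5
  query t=22ms: backlog = 0

Answer: 5 5 0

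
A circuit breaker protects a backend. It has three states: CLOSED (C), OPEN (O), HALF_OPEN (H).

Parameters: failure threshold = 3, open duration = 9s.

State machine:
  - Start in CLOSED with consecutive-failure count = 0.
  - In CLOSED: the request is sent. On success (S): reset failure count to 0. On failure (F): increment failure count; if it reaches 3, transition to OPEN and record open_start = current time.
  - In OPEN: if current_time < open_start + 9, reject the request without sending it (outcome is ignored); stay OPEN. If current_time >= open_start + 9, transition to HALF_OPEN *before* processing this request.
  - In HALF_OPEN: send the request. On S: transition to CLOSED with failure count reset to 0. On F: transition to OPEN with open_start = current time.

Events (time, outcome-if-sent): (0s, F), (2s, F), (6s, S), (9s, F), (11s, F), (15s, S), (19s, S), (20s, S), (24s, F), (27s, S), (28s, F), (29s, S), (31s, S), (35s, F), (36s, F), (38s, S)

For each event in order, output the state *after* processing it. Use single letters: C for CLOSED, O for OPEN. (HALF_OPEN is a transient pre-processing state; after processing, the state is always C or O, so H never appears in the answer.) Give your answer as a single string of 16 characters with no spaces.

State after each event:
  event#1 t=0s outcome=F: state=CLOSED
  event#2 t=2s outcome=F: state=CLOSED
  event#3 t=6s outcome=S: state=CLOSED
  event#4 t=9s outcome=F: state=CLOSED
  event#5 t=11s outcome=F: state=CLOSED
  event#6 t=15s outcome=S: state=CLOSED
  event#7 t=19s outcome=S: state=CLOSED
  event#8 t=20s outcome=S: state=CLOSED
  event#9 t=24s outcome=F: state=CLOSED
  event#10 t=27s outcome=S: state=CLOSED
  event#11 t=28s outcome=F: state=CLOSED
  event#12 t=29s outcome=S: state=CLOSED
  event#13 t=31s outcome=S: state=CLOSED
  event#14 t=35s outcome=F: state=CLOSED
  event#15 t=36s outcome=F: state=CLOSED
  event#16 t=38s outcome=S: state=CLOSED

Answer: CCCCCCCCCCCCCCCC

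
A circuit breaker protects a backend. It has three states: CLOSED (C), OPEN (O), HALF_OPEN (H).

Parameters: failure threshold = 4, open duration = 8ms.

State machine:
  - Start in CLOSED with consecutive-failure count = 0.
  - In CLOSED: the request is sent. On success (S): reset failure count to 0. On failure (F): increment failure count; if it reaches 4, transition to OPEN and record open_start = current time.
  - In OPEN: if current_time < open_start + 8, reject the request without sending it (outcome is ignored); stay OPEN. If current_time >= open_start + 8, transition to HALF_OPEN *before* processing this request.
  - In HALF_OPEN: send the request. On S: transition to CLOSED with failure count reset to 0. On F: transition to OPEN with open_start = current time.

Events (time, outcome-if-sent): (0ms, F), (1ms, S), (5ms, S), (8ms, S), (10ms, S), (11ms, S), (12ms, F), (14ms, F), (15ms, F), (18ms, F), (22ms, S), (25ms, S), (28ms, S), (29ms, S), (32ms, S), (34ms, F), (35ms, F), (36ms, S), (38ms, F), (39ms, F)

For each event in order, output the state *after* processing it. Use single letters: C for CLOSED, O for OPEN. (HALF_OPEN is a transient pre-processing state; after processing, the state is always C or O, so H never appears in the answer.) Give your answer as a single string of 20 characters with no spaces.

State after each event:
  event#1 t=0ms outcome=F: state=CLOSED
  event#2 t=1ms outcome=S: state=CLOSED
  event#3 t=5ms outcome=S: state=CLOSED
  event#4 t=8ms outcome=S: state=CLOSED
  event#5 t=10ms outcome=S: state=CLOSED
  event#6 t=11ms outcome=S: state=CLOSED
  event#7 t=12ms outcome=F: state=CLOSED
  event#8 t=14ms outcome=F: state=CLOSED
  event#9 t=15ms outcome=F: state=CLOSED
  event#10 t=18ms outcome=F: state=OPEN
  event#11 t=22ms outcome=S: state=OPEN
  event#12 t=25ms outcome=S: state=OPEN
  event#13 t=28ms outcome=S: state=CLOSED
  event#14 t=29ms outcome=S: state=CLOSED
  event#15 t=32ms outcome=S: state=CLOSED
  event#16 t=34ms outcome=F: state=CLOSED
  event#17 t=35ms outcome=F: state=CLOSED
  event#18 t=36ms outcome=S: state=CLOSED
  event#19 t=38ms outcome=F: state=CLOSED
  event#20 t=39ms outcome=F: state=CLOSED

Answer: CCCCCCCCCOOOCCCCCCCC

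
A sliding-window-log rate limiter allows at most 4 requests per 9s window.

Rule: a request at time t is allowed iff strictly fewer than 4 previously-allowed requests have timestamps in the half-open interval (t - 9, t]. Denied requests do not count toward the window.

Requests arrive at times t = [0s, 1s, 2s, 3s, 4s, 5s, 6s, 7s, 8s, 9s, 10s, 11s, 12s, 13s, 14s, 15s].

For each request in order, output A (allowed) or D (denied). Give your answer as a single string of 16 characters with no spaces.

Tracking allowed requests in the window:
  req#1 t=0s: ALLOW
  req#2 t=1s: ALLOW
  req#3 t=2s: ALLOW
  req#4 t=3s: ALLOW
  req#5 t=4s: DENY
  req#6 t=5s: DENY
  req#7 t=6s: DENY
  req#8 t=7s: DENY
  req#9 t=8s: DENY
  req#10 t=9s: ALLOW
  req#11 t=10s: ALLOW
  req#12 t=11s: ALLOW
  req#13 t=12s: ALLOW
  req#14 t=13s: DENY
  req#15 t=14s: DENY
  req#16 t=15s: DENY

Answer: AAAADDDDDAAAADDD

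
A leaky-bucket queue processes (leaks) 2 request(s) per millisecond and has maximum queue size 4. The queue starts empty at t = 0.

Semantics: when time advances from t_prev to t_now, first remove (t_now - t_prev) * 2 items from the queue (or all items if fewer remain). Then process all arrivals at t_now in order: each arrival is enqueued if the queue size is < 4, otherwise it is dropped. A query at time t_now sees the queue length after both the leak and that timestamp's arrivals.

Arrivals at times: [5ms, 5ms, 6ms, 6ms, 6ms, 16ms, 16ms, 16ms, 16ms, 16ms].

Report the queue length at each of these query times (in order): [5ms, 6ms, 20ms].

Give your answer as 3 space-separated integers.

Answer: 2 3 0

Derivation:
Queue lengths at query times:
  query t=5ms: backlog = 2
  query t=6ms: backlog = 3
  query t=20ms: backlog = 0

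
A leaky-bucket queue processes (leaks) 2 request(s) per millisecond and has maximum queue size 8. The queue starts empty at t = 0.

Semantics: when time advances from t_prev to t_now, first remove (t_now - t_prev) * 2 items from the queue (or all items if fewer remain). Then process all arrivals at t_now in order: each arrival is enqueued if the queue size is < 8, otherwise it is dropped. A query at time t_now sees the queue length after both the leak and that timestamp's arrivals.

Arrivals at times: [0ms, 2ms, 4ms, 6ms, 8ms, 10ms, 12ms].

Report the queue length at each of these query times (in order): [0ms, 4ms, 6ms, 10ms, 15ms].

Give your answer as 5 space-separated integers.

Answer: 1 1 1 1 0

Derivation:
Queue lengths at query times:
  query t=0ms: backlog = 1
  query t=4ms: backlog = 1
  query t=6ms: backlog = 1
  query t=10ms: backlog = 1
  query t=15ms: backlog = 0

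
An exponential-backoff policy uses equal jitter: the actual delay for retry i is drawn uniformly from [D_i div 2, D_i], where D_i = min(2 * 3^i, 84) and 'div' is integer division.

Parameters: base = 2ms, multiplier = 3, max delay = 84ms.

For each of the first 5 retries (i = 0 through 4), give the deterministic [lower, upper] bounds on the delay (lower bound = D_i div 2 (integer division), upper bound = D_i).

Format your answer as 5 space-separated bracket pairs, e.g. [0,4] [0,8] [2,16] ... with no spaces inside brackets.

Answer: [1,2] [3,6] [9,18] [27,54] [42,84]

Derivation:
Computing bounds per retry:
  i=0: D_i=min(2*3^0,84)=2, bounds=[1,2]
  i=1: D_i=min(2*3^1,84)=6, bounds=[3,6]
  i=2: D_i=min(2*3^2,84)=18, bounds=[9,18]
  i=3: D_i=min(2*3^3,84)=54, bounds=[27,54]
  i=4: D_i=min(2*3^4,84)=84, bounds=[42,84]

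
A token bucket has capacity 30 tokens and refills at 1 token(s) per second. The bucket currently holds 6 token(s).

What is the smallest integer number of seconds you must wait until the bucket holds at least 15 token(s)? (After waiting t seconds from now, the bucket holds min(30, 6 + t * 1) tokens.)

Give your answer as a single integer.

Need 6 + t * 1 >= 15, so t >= 9/1.
Smallest integer t = ceil(9/1) = 9.

Answer: 9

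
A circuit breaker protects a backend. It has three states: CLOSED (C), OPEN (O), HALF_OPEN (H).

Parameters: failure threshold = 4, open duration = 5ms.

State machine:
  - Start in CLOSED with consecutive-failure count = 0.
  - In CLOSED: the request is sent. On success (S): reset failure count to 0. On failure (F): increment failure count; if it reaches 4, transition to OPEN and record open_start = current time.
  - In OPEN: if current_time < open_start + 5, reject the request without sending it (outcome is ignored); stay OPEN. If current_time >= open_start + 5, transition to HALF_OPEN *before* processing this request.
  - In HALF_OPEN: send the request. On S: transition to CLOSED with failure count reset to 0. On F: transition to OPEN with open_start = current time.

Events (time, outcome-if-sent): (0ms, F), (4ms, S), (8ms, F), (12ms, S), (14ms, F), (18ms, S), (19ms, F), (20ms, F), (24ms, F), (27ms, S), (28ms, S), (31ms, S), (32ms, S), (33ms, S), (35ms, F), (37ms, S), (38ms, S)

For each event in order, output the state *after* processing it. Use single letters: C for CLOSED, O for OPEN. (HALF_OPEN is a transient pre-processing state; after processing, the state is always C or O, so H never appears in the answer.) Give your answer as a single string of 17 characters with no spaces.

State after each event:
  event#1 t=0ms outcome=F: state=CLOSED
  event#2 t=4ms outcome=S: state=CLOSED
  event#3 t=8ms outcome=F: state=CLOSED
  event#4 t=12ms outcome=S: state=CLOSED
  event#5 t=14ms outcome=F: state=CLOSED
  event#6 t=18ms outcome=S: state=CLOSED
  event#7 t=19ms outcome=F: state=CLOSED
  event#8 t=20ms outcome=F: state=CLOSED
  event#9 t=24ms outcome=F: state=CLOSED
  event#10 t=27ms outcome=S: state=CLOSED
  event#11 t=28ms outcome=S: state=CLOSED
  event#12 t=31ms outcome=S: state=CLOSED
  event#13 t=32ms outcome=S: state=CLOSED
  event#14 t=33ms outcome=S: state=CLOSED
  event#15 t=35ms outcome=F: state=CLOSED
  event#16 t=37ms outcome=S: state=CLOSED
  event#17 t=38ms outcome=S: state=CLOSED

Answer: CCCCCCCCCCCCCCCCC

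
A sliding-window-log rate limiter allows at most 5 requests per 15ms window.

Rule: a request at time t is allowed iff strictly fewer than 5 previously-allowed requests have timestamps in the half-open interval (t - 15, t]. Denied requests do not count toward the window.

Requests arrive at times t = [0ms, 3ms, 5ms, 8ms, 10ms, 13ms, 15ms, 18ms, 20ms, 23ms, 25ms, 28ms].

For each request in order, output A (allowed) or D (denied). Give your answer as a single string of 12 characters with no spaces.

Tracking allowed requests in the window:
  req#1 t=0ms: ALLOW
  req#2 t=3ms: ALLOW
  req#3 t=5ms: ALLOW
  req#4 t=8ms: ALLOW
  req#5 t=10ms: ALLOW
  req#6 t=13ms: DENY
  req#7 t=15ms: ALLOW
  req#8 t=18ms: ALLOW
  req#9 t=20ms: ALLOW
  req#10 t=23ms: ALLOW
  req#11 t=25ms: ALLOW
  req#12 t=28ms: DENY

Answer: AAAAADAAAAAD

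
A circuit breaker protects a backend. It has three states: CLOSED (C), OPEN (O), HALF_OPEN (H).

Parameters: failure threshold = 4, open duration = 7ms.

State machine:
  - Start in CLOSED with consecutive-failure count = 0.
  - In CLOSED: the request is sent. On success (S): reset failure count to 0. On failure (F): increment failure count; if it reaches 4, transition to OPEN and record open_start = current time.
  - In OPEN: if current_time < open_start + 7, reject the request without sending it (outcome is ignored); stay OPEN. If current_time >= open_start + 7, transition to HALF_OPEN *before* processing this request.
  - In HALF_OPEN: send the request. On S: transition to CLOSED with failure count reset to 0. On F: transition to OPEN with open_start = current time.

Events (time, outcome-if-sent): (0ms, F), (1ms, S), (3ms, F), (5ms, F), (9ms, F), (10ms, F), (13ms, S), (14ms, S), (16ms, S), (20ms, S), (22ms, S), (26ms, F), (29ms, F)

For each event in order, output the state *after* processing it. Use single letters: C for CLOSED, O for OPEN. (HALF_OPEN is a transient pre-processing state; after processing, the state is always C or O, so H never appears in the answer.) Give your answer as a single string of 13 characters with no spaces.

State after each event:
  event#1 t=0ms outcome=F: state=CLOSED
  event#2 t=1ms outcome=S: state=CLOSED
  event#3 t=3ms outcome=F: state=CLOSED
  event#4 t=5ms outcome=F: state=CLOSED
  event#5 t=9ms outcome=F: state=CLOSED
  event#6 t=10ms outcome=F: state=OPEN
  event#7 t=13ms outcome=S: state=OPEN
  event#8 t=14ms outcome=S: state=OPEN
  event#9 t=16ms outcome=S: state=OPEN
  event#10 t=20ms outcome=S: state=CLOSED
  event#11 t=22ms outcome=S: state=CLOSED
  event#12 t=26ms outcome=F: state=CLOSED
  event#13 t=29ms outcome=F: state=CLOSED

Answer: CCCCCOOOOCCCC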